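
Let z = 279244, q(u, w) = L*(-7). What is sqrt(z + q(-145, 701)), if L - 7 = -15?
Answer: 70*sqrt(57) ≈ 528.49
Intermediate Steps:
L = -8 (L = 7 - 15 = -8)
q(u, w) = 56 (q(u, w) = -8*(-7) = 56)
sqrt(z + q(-145, 701)) = sqrt(279244 + 56) = sqrt(279300) = 70*sqrt(57)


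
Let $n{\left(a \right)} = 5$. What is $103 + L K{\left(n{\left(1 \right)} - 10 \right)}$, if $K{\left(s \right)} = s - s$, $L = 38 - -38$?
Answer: $103$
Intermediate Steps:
$L = 76$ ($L = 38 + 38 = 76$)
$K{\left(s \right)} = 0$
$103 + L K{\left(n{\left(1 \right)} - 10 \right)} = 103 + 76 \cdot 0 = 103 + 0 = 103$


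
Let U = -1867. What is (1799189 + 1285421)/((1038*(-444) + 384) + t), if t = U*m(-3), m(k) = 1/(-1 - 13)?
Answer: -8636908/1288993 ≈ -6.7005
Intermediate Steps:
m(k) = -1/14 (m(k) = 1/(-14) = -1/14)
t = 1867/14 (t = -1867*(-1/14) = 1867/14 ≈ 133.36)
(1799189 + 1285421)/((1038*(-444) + 384) + t) = (1799189 + 1285421)/((1038*(-444) + 384) + 1867/14) = 3084610/((-460872 + 384) + 1867/14) = 3084610/(-460488 + 1867/14) = 3084610/(-6444965/14) = 3084610*(-14/6444965) = -8636908/1288993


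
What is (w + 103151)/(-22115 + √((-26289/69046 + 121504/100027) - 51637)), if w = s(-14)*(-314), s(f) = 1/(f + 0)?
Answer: -4796017710768590940/1028124501939782807 - 2166642*I*√517329616943153226506/1028124501939782807 ≈ -4.6648 - 0.047932*I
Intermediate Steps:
s(f) = 1/f
w = 157/7 (w = -314/(-14) = -1/14*(-314) = 157/7 ≈ 22.429)
(w + 103151)/(-22115 + √((-26289/69046 + 121504/100027) - 51637)) = (157/7 + 103151)/(-22115 + √((-26289/69046 + 121504/100027) - 51637)) = 722214/(7*(-22115 + √((-26289*1/69046 + 121504*(1/100027)) - 51637))) = 722214/(7*(-22115 + √((-1143/3002 + 121504/100027) - 51637))) = 722214/(7*(-22115 + √(250424147/300281054 - 51637))) = 722214/(7*(-22115 + √(-15505362361251/300281054))) = 722214/(7*(-22115 + 3*I*√517329616943153226506/300281054))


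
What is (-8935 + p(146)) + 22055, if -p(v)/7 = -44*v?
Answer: 58088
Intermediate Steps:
p(v) = 308*v (p(v) = -(-308)*v = 308*v)
(-8935 + p(146)) + 22055 = (-8935 + 308*146) + 22055 = (-8935 + 44968) + 22055 = 36033 + 22055 = 58088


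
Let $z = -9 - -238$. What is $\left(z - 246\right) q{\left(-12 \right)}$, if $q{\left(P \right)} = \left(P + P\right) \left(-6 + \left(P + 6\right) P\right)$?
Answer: $26928$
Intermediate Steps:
$q{\left(P \right)} = 2 P \left(-6 + P \left(6 + P\right)\right)$ ($q{\left(P \right)} = 2 P \left(-6 + \left(6 + P\right) P\right) = 2 P \left(-6 + P \left(6 + P\right)\right)$)
$z = 229$ ($z = -9 + 238 = 229$)
$\left(z - 246\right) q{\left(-12 \right)} = \left(229 - 246\right) 2 \left(-12\right) \left(-6 + \left(-12\right)^{2} + 6 \left(-12\right)\right) = - 17 \cdot 2 \left(-12\right) \left(-6 + 144 - 72\right) = - 17 \cdot 2 \left(-12\right) 66 = \left(-17\right) \left(-1584\right) = 26928$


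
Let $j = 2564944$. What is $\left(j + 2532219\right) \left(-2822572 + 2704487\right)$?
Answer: $-601898492855$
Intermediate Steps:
$\left(j + 2532219\right) \left(-2822572 + 2704487\right) = \left(2564944 + 2532219\right) \left(-2822572 + 2704487\right) = 5097163 \left(-118085\right) = -601898492855$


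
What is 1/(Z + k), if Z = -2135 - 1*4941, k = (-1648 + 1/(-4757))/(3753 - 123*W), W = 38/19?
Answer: -5560933/39351775087 ≈ -0.00014131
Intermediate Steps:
W = 2 (W = 38*(1/19) = 2)
k = -2613179/5560933 (k = (-1648 + 1/(-4757))/(3753 - 123*2) = (-1648 - 1/4757)/(3753 - 246) = -7839537/4757/3507 = -7839537/4757*1/3507 = -2613179/5560933 ≈ -0.46992)
Z = -7076 (Z = -2135 - 4941 = -7076)
1/(Z + k) = 1/(-7076 - 2613179/5560933) = 1/(-39351775087/5560933) = -5560933/39351775087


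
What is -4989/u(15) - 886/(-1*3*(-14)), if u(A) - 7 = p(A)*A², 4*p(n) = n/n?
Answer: -531155/5313 ≈ -99.973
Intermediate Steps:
p(n) = ¼ (p(n) = (n/n)/4 = (¼)*1 = ¼)
u(A) = 7 + A²/4
-4989/u(15) - 886/(-1*3*(-14)) = -4989/(7 + (¼)*15²) - 886/(-1*3*(-14)) = -4989/(7 + (¼)*225) - 886/((-3*(-14))) = -4989/(7 + 225/4) - 886/42 = -4989/253/4 - 886*1/42 = -4989*4/253 - 443/21 = -19956/253 - 443/21 = -531155/5313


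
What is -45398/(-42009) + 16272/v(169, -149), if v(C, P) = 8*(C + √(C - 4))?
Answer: 7864773661/596443782 - 1017*√165/14198 ≈ 12.266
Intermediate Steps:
v(C, P) = 8*C + 8*√(-4 + C) (v(C, P) = 8*(C + √(-4 + C)) = 8*C + 8*√(-4 + C))
-45398/(-42009) + 16272/v(169, -149) = -45398/(-42009) + 16272/(8*169 + 8*√(-4 + 169)) = -45398*(-1/42009) + 16272/(1352 + 8*√165) = 45398/42009 + 16272/(1352 + 8*√165)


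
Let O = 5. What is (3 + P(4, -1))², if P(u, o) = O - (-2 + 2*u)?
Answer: 4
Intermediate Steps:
P(u, o) = 7 - 2*u (P(u, o) = 5 - (-2 + 2*u) = 5 + (2 - 2*u) = 7 - 2*u)
(3 + P(4, -1))² = (3 + (7 - 2*4))² = (3 + (7 - 8))² = (3 - 1)² = 2² = 4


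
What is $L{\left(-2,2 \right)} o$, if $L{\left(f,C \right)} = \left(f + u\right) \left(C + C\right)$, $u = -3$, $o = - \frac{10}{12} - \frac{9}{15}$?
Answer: $\frac{86}{3} \approx 28.667$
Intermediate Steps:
$o = - \frac{43}{30}$ ($o = \left(-10\right) \frac{1}{12} - \frac{3}{5} = - \frac{5}{6} - \frac{3}{5} = - \frac{43}{30} \approx -1.4333$)
$L{\left(f,C \right)} = 2 C \left(-3 + f\right)$ ($L{\left(f,C \right)} = \left(f - 3\right) \left(C + C\right) = \left(-3 + f\right) 2 C = 2 C \left(-3 + f\right)$)
$L{\left(-2,2 \right)} o = 2 \cdot 2 \left(-3 - 2\right) \left(- \frac{43}{30}\right) = 2 \cdot 2 \left(-5\right) \left(- \frac{43}{30}\right) = \left(-20\right) \left(- \frac{43}{30}\right) = \frac{86}{3}$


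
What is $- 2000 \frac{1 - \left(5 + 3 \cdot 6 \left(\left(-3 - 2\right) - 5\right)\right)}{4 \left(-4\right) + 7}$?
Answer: $\frac{352000}{9} \approx 39111.0$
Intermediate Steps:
$- 2000 \frac{1 - \left(5 + 3 \cdot 6 \left(\left(-3 - 2\right) - 5\right)\right)}{4 \left(-4\right) + 7} = - 2000 \frac{1 - \left(5 + 3 \cdot 6 \left(\left(-3 - 2\right) - 5\right)\right)}{-16 + 7} = - 2000 \frac{1 - \left(5 + 3 \cdot 6 \left(-5 - 5\right)\right)}{-9} = - 2000 \left(1 - \left(5 + 3 \cdot 6 \left(-10\right)\right)\right) \left(- \frac{1}{9}\right) = - 2000 \left(1 - -175\right) \left(- \frac{1}{9}\right) = - 2000 \left(1 + \left(-5 + 180\right)\right) \left(- \frac{1}{9}\right) = - 2000 \left(1 + 175\right) \left(- \frac{1}{9}\right) = - 2000 \cdot 176 \left(- \frac{1}{9}\right) = \left(-2000\right) \left(- \frac{176}{9}\right) = \frac{352000}{9}$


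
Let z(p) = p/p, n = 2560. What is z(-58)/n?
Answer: 1/2560 ≈ 0.00039063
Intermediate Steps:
z(p) = 1
z(-58)/n = 1/2560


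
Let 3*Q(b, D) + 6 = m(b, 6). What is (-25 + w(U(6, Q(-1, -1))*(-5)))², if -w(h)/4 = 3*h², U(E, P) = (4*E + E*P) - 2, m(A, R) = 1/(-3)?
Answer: 6158325625/9 ≈ 6.8426e+8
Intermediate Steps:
m(A, R) = -⅓
Q(b, D) = -19/9 (Q(b, D) = -2 + (⅓)*(-⅓) = -2 - ⅑ = -19/9)
U(E, P) = -2 + 4*E + E*P
w(h) = -12*h²
(-25 + w(U(6, Q(-1, -1))*(-5)))² = (-25 - 12*25*(-2 + 4*6 + 6*(-19/9))²)² = (-25 - 12*25*(-2 + 24 - 38/3)²)² = (-25 - 12*((28/3)*(-5))²)² = (-25 - 12*(-140/3)²)² = (-25 - 12*19600/9)² = (-25 - 78400/3)² = (-78475/3)² = 6158325625/9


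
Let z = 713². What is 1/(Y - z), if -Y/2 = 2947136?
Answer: -1/6402641 ≈ -1.5619e-7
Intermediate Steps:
Y = -5894272 (Y = -2*2947136 = -5894272)
z = 508369
1/(Y - z) = 1/(-5894272 - 1*508369) = 1/(-5894272 - 508369) = 1/(-6402641) = -1/6402641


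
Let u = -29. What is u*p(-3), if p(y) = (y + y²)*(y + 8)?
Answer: -870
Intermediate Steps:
p(y) = (8 + y)*(y + y²) (p(y) = (y + y²)*(8 + y) = (8 + y)*(y + y²))
u*p(-3) = -(-87)*(8 + (-3)² + 9*(-3)) = -(-87)*(8 + 9 - 27) = -(-87)*(-10) = -29*30 = -870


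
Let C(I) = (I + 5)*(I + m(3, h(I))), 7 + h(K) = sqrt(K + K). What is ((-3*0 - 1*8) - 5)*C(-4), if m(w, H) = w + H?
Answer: 104 - 26*I*sqrt(2) ≈ 104.0 - 36.77*I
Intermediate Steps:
h(K) = -7 + sqrt(2)*sqrt(K) (h(K) = -7 + sqrt(K + K) = -7 + sqrt(2*K) = -7 + sqrt(2)*sqrt(K))
m(w, H) = H + w
C(I) = (5 + I)*(-4 + I + sqrt(2)*sqrt(I)) (C(I) = (I + 5)*(I + ((-7 + sqrt(2)*sqrt(I)) + 3)) = (5 + I)*(I + (-4 + sqrt(2)*sqrt(I))) = (5 + I)*(-4 + I + sqrt(2)*sqrt(I)))
((-3*0 - 1*8) - 5)*C(-4) = ((-3*0 - 1*8) - 5)*(-20 - 4 + (-4)**2 + sqrt(2)*(-4)**(3/2) + 5*sqrt(2)*sqrt(-4)) = ((0 - 8) - 5)*(-20 - 4 + 16 + sqrt(2)*(-8*I) + 5*sqrt(2)*(2*I)) = (-8 - 5)*(-20 - 4 + 16 - 8*I*sqrt(2) + 10*I*sqrt(2)) = -13*(-8 + 2*I*sqrt(2)) = 104 - 26*I*sqrt(2)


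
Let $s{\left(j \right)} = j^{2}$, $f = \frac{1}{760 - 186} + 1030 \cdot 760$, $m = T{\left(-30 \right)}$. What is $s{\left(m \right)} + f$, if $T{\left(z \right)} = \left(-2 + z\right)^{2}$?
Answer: $\frac{1051209825}{574} \approx 1.8314 \cdot 10^{6}$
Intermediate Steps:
$m = 1024$ ($m = \left(-2 - 30\right)^{2} = \left(-32\right)^{2} = 1024$)
$f = \frac{449327201}{574}$ ($f = \frac{1}{574} + 782800 = \frac{449327201}{574} \approx 7.828 \cdot 10^{5}$)
$s{\left(m \right)} + f = 1024^{2} + \frac{449327201}{574} = 1048576 + \frac{449327201}{574} = \frac{1051209825}{574}$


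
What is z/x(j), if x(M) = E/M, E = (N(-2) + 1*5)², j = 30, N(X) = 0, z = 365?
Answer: 438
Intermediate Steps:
E = 25 (E = (0 + 1*5)² = (0 + 5)² = 5² = 25)
x(M) = 25/M
z/x(j) = 365/((25/30)) = 365/((25*(1/30))) = 365/(⅚) = 365*(6/5) = 438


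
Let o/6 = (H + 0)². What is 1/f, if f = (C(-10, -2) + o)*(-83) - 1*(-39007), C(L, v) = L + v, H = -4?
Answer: 1/32035 ≈ 3.1216e-5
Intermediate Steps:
o = 96 (o = 6*(-4 + 0)² = 6*(-4)² = 6*16 = 96)
f = 32035 (f = ((-10 - 2) + 96)*(-83) - 1*(-39007) = (-12 + 96)*(-83) + 39007 = 84*(-83) + 39007 = -6972 + 39007 = 32035)
1/f = 1/32035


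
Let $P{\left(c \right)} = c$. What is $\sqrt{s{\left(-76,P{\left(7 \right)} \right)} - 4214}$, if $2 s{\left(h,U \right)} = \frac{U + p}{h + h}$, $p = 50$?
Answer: $\frac{i \sqrt{67427}}{4} \approx 64.917 i$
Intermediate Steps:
$s{\left(h,U \right)} = \frac{50 + U}{4 h}$ ($s{\left(h,U \right)} = \frac{\left(U + 50\right) \frac{1}{h + h}}{2} = \frac{\left(50 + U\right) \frac{1}{2 h}}{2} = \frac{\frac{1}{2} \frac{1}{h} \left(50 + U\right)}{2} = \frac{50 + U}{4 h}$)
$\sqrt{s{\left(-76,P{\left(7 \right)} \right)} - 4214} = \sqrt{\frac{50 + 7}{4 \left(-76\right)} - 4214} = \sqrt{\frac{1}{4} \left(- \frac{1}{76}\right) 57 - 4214} = \sqrt{- \frac{3}{16} - 4214} = \sqrt{- \frac{67427}{16}} = \frac{i \sqrt{67427}}{4}$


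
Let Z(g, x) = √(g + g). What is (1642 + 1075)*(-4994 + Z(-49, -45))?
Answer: -13568698 + 19019*I*√2 ≈ -1.3569e+7 + 26897.0*I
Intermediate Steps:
Z(g, x) = √2*√g (Z(g, x) = √(2*g) = √2*√g)
(1642 + 1075)*(-4994 + Z(-49, -45)) = (1642 + 1075)*(-4994 + √2*√(-49)) = 2717*(-4994 + √2*(7*I)) = 2717*(-4994 + 7*I*√2) = -13568698 + 19019*I*√2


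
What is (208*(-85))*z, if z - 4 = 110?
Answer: -2015520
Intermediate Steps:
z = 114 (z = 4 + 110 = 114)
(208*(-85))*z = (208*(-85))*114 = -17680*114 = -2015520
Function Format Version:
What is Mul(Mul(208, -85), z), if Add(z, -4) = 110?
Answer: -2015520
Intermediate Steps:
z = 114 (z = Add(4, 110) = 114)
Mul(Mul(208, -85), z) = Mul(Mul(208, -85), 114) = Mul(-17680, 114) = -2015520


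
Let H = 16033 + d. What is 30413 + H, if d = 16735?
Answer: 63181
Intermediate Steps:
H = 32768 (H = 16033 + 16735 = 32768)
30413 + H = 30413 + 32768 = 63181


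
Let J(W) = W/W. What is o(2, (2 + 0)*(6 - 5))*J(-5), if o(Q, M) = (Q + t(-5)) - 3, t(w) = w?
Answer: -6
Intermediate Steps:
J(W) = 1
o(Q, M) = -8 + Q (o(Q, M) = (Q - 5) - 3 = (-5 + Q) - 3 = -8 + Q)
o(2, (2 + 0)*(6 - 5))*J(-5) = (-8 + 2)*1 = -6*1 = -6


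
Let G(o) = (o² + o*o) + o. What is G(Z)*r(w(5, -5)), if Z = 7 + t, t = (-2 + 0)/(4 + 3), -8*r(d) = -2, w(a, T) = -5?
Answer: 4747/196 ≈ 24.219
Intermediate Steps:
r(d) = ¼ (r(d) = -⅛*(-2) = ¼)
t = -2/7 ≈ -0.28571
Z = 47/7 (Z = 7 - 2/7 = 47/7 ≈ 6.7143)
G(o) = o + 2*o² (G(o) = (o² + o²) + o = 2*o² + o = o + 2*o²)
G(Z)*r(w(5, -5)) = (47*(1 + 2*(47/7))/7)*(¼) = (47*(1 + 94/7)/7)*(¼) = ((47/7)*(101/7))*(¼) = (4747/49)*(¼) = 4747/196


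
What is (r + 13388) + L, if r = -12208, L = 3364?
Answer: 4544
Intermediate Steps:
(r + 13388) + L = (-12208 + 13388) + 3364 = 1180 + 3364 = 4544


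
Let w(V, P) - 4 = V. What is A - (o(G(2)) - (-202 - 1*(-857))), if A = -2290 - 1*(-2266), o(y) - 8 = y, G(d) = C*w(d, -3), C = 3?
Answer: 605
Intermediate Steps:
w(V, P) = 4 + V
G(d) = 12 + 3*d (G(d) = 3*(4 + d) = 12 + 3*d)
o(y) = 8 + y
A = -24 (A = -2290 + 2266 = -24)
A - (o(G(2)) - (-202 - 1*(-857))) = -24 - ((8 + (12 + 3*2)) - (-202 - 1*(-857))) = -24 - ((8 + (12 + 6)) - (-202 + 857)) = -24 - ((8 + 18) - 1*655) = -24 - (26 - 655) = -24 - 1*(-629) = -24 + 629 = 605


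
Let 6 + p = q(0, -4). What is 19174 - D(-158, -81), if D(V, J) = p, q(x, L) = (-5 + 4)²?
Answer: 19179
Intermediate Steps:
q(x, L) = 1 (q(x, L) = (-1)² = 1)
p = -5 (p = -6 + 1 = -5)
D(V, J) = -5
19174 - D(-158, -81) = 19174 - 1*(-5) = 19174 + 5 = 19179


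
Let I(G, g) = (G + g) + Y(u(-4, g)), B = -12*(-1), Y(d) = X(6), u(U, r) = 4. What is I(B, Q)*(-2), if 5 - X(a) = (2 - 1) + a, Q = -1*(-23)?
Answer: -66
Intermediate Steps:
Q = 23
X(a) = 4 - a (X(a) = 5 - ((2 - 1) + a) = 5 - (1 + a) = 5 + (-1 - a) = 4 - a)
Y(d) = -2 (Y(d) = 4 - 1*6 = 4 - 6 = -2)
B = 12
I(G, g) = -2 + G + g (I(G, g) = (G + g) - 2 = -2 + G + g)
I(B, Q)*(-2) = (-2 + 12 + 23)*(-2) = 33*(-2) = -66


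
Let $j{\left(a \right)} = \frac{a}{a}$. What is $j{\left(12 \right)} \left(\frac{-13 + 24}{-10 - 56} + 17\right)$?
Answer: $\frac{101}{6} \approx 16.833$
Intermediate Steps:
$j{\left(a \right)} = 1$
$j{\left(12 \right)} \left(\frac{-13 + 24}{-10 - 56} + 17\right) = 1 \left(\frac{-13 + 24}{-10 - 56} + 17\right) = 1 \left(\frac{11}{-66} + 17\right) = 1 \left(11 \left(- \frac{1}{66}\right) + 17\right) = 1 \left(- \frac{1}{6} + 17\right) = 1 \cdot \frac{101}{6} = \frac{101}{6}$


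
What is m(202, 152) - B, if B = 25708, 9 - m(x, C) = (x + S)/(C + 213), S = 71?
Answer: -9380408/365 ≈ -25700.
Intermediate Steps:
m(x, C) = 9 - (71 + x)/(213 + C) (m(x, C) = 9 - (x + 71)/(C + 213) = 9 - (71 + x)/(213 + C))
m(202, 152) - B = (1846 - 1*202 + 9*152)/(213 + 152) - 1*25708 = (1846 - 202 + 1368)/365 - 25708 = (1/365)*3012 - 25708 = 3012/365 - 25708 = -9380408/365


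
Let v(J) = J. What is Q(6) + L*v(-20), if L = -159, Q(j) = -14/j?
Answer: 9533/3 ≈ 3177.7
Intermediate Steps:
Q(6) + L*v(-20) = -14/6 - 159*(-20) = -14*1/6 + 3180 = -7/3 + 3180 = 9533/3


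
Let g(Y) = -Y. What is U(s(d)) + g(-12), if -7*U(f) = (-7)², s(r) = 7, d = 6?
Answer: 5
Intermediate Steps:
U(f) = -7 (U(f) = -⅐*(-7)² = -⅐*49 = -7)
U(s(d)) + g(-12) = -7 - 1*(-12) = -7 + 12 = 5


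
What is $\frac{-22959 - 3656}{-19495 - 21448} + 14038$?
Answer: $\frac{574784449}{40943} \approx 14039.0$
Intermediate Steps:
$\frac{-22959 - 3656}{-19495 - 21448} + 14038 = - \frac{26615}{-40943} + 14038 = \left(-26615\right) \left(- \frac{1}{40943}\right) + 14038 = \frac{26615}{40943} + 14038 = \frac{574784449}{40943}$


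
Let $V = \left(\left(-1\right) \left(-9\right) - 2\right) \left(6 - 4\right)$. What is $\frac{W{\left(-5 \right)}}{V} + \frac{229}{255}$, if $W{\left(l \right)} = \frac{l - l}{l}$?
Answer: $\frac{229}{255} \approx 0.89804$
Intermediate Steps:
$W{\left(l \right)} = 0$ ($W{\left(l \right)} = \frac{0}{l} = 0$)
$V = 14$ ($V = \left(9 - 2\right) \left(6 - 4\right) = 7 \cdot 2 = 14$)
$\frac{W{\left(-5 \right)}}{V} + \frac{229}{255} = \frac{0}{14} + \frac{229}{255} = 0 \cdot \frac{1}{14} + 229 \cdot \frac{1}{255} = 0 + \frac{229}{255} = \frac{229}{255}$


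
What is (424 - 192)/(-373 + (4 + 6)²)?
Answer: -232/273 ≈ -0.84982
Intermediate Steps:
(424 - 192)/(-373 + (4 + 6)²) = 232/(-373 + 10²) = 232/(-373 + 100) = 232/(-273) = 232*(-1/273) = -232/273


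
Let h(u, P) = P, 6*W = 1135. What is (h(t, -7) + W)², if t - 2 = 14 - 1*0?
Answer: 1194649/36 ≈ 33185.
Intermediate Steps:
t = 16 (t = 2 + (14 - 1*0) = 2 + (14 + 0) = 2 + 14 = 16)
W = 1135/6 (W = (⅙)*1135 = 1135/6 ≈ 189.17)
(h(t, -7) + W)² = (-7 + 1135/6)² = (1093/6)² = 1194649/36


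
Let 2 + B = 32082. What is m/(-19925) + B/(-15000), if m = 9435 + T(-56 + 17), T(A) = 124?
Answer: -782579/298875 ≈ -2.6184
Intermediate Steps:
B = 32080 (B = -2 + 32082 = 32080)
m = 9559 (m = 9435 + 124 = 9559)
m/(-19925) + B/(-15000) = 9559/(-19925) + 32080/(-15000) = 9559*(-1/19925) + 32080*(-1/15000) = -9559/19925 - 802/375 = -782579/298875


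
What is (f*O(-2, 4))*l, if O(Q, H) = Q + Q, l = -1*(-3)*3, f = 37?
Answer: -1332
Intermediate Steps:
l = 9 (l = 3*3 = 9)
O(Q, H) = 2*Q
(f*O(-2, 4))*l = (37*(2*(-2)))*9 = (37*(-4))*9 = -148*9 = -1332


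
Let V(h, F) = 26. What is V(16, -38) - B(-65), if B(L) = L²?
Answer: -4199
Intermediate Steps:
V(16, -38) - B(-65) = 26 - 1*(-65)² = 26 - 1*4225 = 26 - 4225 = -4199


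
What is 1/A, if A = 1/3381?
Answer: 3381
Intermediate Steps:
A = 1/3381 ≈ 0.00029577
1/A = 1/(1/3381) = 3381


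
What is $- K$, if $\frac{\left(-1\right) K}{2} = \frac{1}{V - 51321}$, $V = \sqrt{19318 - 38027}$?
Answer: $- \frac{51321}{1316931875} - \frac{i \sqrt{18709}}{1316931875} \approx -3.897 \cdot 10^{-5} - 1.0386 \cdot 10^{-7} i$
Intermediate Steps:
$V = i \sqrt{18709}$ ($V = \sqrt{-18709} = i \sqrt{18709} \approx 136.78 i$)
$K = - \frac{2}{-51321 + i \sqrt{18709}}$ ($K = - \frac{2}{i \sqrt{18709} - 51321} = - \frac{2}{-51321 + i \sqrt{18709}} \approx 3.897 \cdot 10^{-5} + 1.0386 \cdot 10^{-7} i$)
$- K = - (\frac{51321}{1316931875} + \frac{i \sqrt{18709}}{1316931875}) = - \frac{51321}{1316931875} - \frac{i \sqrt{18709}}{1316931875}$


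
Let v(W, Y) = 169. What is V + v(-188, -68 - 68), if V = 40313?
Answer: 40482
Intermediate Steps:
V + v(-188, -68 - 68) = 40313 + 169 = 40482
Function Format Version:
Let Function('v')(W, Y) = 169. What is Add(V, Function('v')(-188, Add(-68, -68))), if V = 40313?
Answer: 40482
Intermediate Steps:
Add(V, Function('v')(-188, Add(-68, -68))) = Add(40313, 169) = 40482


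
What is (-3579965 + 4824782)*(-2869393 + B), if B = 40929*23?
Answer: -2400039541242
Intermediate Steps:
B = 941367
(-3579965 + 4824782)*(-2869393 + B) = (-3579965 + 4824782)*(-2869393 + 941367) = 1244817*(-1928026) = -2400039541242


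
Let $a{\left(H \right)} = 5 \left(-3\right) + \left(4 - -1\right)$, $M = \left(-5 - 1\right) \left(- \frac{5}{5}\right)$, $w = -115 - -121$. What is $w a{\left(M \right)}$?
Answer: $-60$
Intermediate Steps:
$w = 6$ ($w = -115 + 121 = 6$)
$M = 6$ ($M = - 6 \left(\left(-5\right) \frac{1}{5}\right) = \left(-6\right) \left(-1\right) = 6$)
$a{\left(H \right)} = -10$ ($a{\left(H \right)} = -15 + \left(4 + 1\right) = -15 + 5 = -10$)
$w a{\left(M \right)} = 6 \left(-10\right) = -60$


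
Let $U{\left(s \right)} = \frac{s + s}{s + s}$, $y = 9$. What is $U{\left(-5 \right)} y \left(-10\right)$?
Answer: $-90$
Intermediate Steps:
$U{\left(s \right)} = 1$ ($U{\left(s \right)} = \frac{2 s}{2 s} = 2 s \frac{1}{2 s} = 1$)
$U{\left(-5 \right)} y \left(-10\right) = 1 \cdot 9 \left(-10\right) = 9 \left(-10\right) = -90$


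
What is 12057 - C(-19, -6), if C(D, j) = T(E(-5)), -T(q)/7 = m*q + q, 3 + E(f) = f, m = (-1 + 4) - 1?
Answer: 11889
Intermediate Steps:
m = 2 (m = 3 - 1 = 2)
E(f) = -3 + f
T(q) = -21*q (T(q) = -7*(2*q + q) = -21*q)
C(D, j) = 168 (C(D, j) = -21*(-3 - 5) = -21*(-8) = 168)
12057 - C(-19, -6) = 12057 - 1*168 = 12057 - 168 = 11889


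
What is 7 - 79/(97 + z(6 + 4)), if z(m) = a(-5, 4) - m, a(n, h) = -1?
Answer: 523/86 ≈ 6.0814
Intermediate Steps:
z(m) = -1 - m
7 - 79/(97 + z(6 + 4)) = 7 - 79/(97 + (-1 - (6 + 4))) = 7 - 79/(97 + (-1 - 1*10)) = 7 - 79/(97 + (-1 - 10)) = 7 - 79/(97 - 11) = 7 - 79/86 = 523/86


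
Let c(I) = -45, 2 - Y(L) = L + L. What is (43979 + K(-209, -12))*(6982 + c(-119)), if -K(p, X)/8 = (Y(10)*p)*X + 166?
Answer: 2801181411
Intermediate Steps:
Y(L) = 2 - 2*L (Y(L) = 2 - (L + L) = 2 - 2*L)
K(p, X) = -1328 + 144*X*p (K(p, X) = -8*(((2 - 2*10)*p)*X + 166) = -8*(((2 - 20)*p)*X + 166) = -8*((-18*p)*X + 166) = -8*(-18*X*p + 166) = -8*(166 - 18*X*p) = -1328 + 144*X*p)
(43979 + K(-209, -12))*(6982 + c(-119)) = (43979 + (-1328 + 144*(-12)*(-209)))*(6982 - 45) = (43979 + (-1328 + 361152))*6937 = (43979 + 359824)*6937 = 403803*6937 = 2801181411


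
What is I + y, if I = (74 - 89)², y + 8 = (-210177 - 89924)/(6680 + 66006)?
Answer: 15472761/72686 ≈ 212.87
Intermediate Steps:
y = -881589/72686 (y = -8 + (-210177 - 89924)/(6680 + 66006) = -8 - 300101/72686 = -881589/72686 ≈ -12.129)
I = 225 (I = (-15)² = 225)
I + y = 225 - 881589/72686 = 15472761/72686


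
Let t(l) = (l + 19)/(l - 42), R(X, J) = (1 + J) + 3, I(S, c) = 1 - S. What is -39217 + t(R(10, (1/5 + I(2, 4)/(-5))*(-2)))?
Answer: -7608209/194 ≈ -39218.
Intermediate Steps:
R(X, J) = 4 + J
t(l) = (19 + l)/(-42 + l)
-39217 + t(R(10, (1/5 + I(2, 4)/(-5))*(-2))) = -39217 + (19 + (4 + (1/5 + (1 - 1*2)/(-5))*(-2)))/(-42 + (4 + (1/5 + (1 - 1*2)/(-5))*(-2))) = -39217 + (19 + (4 + (1*(⅕) + (1 - 2)*(-⅕))*(-2)))/(-42 + (4 + (1*(⅕) + (1 - 2)*(-⅕))*(-2))) = -39217 + (19 + (4 + (⅕ - 1*(-⅕))*(-2)))/(-42 + (4 + (⅕ - 1*(-⅕))*(-2))) = -39217 + (19 + (4 + (⅕ + ⅕)*(-2)))/(-42 + (4 + (⅕ + ⅕)*(-2))) = -39217 + (19 + (4 + (⅖)*(-2)))/(-42 + (4 + (⅖)*(-2))) = -39217 + (19 + (4 - ⅘))/(-42 + (4 - ⅘)) = -39217 + (19 + 16/5)/(-42 + 16/5) = -39217 + (111/5)/(-194/5) = -39217 - 5/194*111/5 = -39217 - 111/194 = -7608209/194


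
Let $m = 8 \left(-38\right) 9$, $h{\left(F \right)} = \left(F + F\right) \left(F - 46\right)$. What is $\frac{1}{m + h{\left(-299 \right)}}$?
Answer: $\frac{1}{203574} \approx 4.9122 \cdot 10^{-6}$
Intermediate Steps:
$h{\left(F \right)} = 2 F \left(-46 + F\right)$
$m = -2736$ ($m = \left(-304\right) 9 = -2736$)
$\frac{1}{m + h{\left(-299 \right)}} = \frac{1}{-2736 + 2 \left(-299\right) \left(-46 - 299\right)} = \frac{1}{-2736 + 2 \left(-299\right) \left(-345\right)} = \frac{1}{-2736 + 206310} = \frac{1}{203574}$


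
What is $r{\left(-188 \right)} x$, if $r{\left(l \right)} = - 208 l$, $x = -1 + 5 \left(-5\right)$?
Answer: $-1016704$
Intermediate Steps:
$x = -26$ ($x = -1 - 25 = -26$)
$r{\left(-188 \right)} x = \left(-208\right) \left(-188\right) \left(-26\right) = 39104 \left(-26\right) = -1016704$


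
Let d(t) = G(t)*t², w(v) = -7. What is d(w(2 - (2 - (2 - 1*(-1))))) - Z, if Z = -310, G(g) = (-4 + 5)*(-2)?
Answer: 212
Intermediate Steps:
G(g) = -2 (G(g) = 1*(-2) = -2)
d(t) = -2*t²
d(w(2 - (2 - (2 - 1*(-1))))) - Z = -2*(-7)² - 1*(-310) = -2*49 + 310 = -98 + 310 = 212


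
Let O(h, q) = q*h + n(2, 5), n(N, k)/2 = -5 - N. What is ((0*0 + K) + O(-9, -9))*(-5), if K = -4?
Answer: -315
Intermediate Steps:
n(N, k) = -10 - 2*N (n(N, k) = 2*(-5 - N) = -10 - 2*N)
O(h, q) = -14 + h*q (O(h, q) = q*h + (-10 - 2*2) = h*q + (-10 - 4) = h*q - 14 = -14 + h*q)
((0*0 + K) + O(-9, -9))*(-5) = ((0*0 - 4) + (-14 - 9*(-9)))*(-5) = ((0 - 4) + (-14 + 81))*(-5) = (-4 + 67)*(-5) = 63*(-5) = -315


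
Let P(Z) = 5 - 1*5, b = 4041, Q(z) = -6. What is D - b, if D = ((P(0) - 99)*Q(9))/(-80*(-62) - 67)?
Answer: -6590673/1631 ≈ -4040.9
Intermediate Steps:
P(Z) = 0 (P(Z) = 5 - 5 = 0)
D = 198/1631 (D = ((0 - 99)*(-6))/(-80*(-62) - 67) = (-99*(-6))/(4960 - 67) = 594/4893 = 594*(1/4893) = 198/1631 ≈ 0.12140)
D - b = 198/1631 - 1*4041 = 198/1631 - 4041 = -6590673/1631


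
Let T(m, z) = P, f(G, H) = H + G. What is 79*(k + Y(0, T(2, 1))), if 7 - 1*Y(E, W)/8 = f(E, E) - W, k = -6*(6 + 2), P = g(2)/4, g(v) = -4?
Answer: 0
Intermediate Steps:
f(G, H) = G + H
P = -1 (P = -4/4 = -4*¼ = -1)
T(m, z) = -1
k = -48 (k = -6*8 = -48)
Y(E, W) = 56 - 16*E + 8*W (Y(E, W) = 56 - 8*((E + E) - W) = 56 - 8*(2*E - W) = 56 - 8*(-W + 2*E) = 56 + (-16*E + 8*W) = 56 - 16*E + 8*W)
79*(k + Y(0, T(2, 1))) = 79*(-48 + (56 - 16*0 + 8*(-1))) = 79*(-48 + (56 + 0 - 8)) = 79*(-48 + 48) = 79*0 = 0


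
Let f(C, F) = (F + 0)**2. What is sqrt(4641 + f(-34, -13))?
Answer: sqrt(4810) ≈ 69.354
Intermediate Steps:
f(C, F) = F**2
sqrt(4641 + f(-34, -13)) = sqrt(4641 + (-13)**2) = sqrt(4641 + 169) = sqrt(4810)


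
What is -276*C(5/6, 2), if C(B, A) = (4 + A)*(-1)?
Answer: 1656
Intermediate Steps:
C(B, A) = -4 - A
-276*C(5/6, 2) = -276*(-4 - 1*2) = -276*(-4 - 2) = -276*(-6) = 1656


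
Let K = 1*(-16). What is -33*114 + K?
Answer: -3778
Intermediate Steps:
K = -16
-33*114 + K = -33*114 - 16 = -3762 - 16 = -3778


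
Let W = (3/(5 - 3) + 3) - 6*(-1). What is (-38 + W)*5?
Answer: -275/2 ≈ -137.50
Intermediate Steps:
W = 21/2 (W = (3/2 + 3) - 1*(-6) = (3*(½) + 3) + 6 = (3/2 + 3) + 6 = 9/2 + 6 = 21/2 ≈ 10.500)
(-38 + W)*5 = (-38 + 21/2)*5 = -55/2*5 = -275/2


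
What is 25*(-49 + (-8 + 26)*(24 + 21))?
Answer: 19025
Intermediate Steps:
25*(-49 + (-8 + 26)*(24 + 21)) = 25*(-49 + 18*45) = 25*(-49 + 810) = 25*761 = 19025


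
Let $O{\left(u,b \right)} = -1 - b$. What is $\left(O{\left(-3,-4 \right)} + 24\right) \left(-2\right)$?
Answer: $-54$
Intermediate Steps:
$\left(O{\left(-3,-4 \right)} + 24\right) \left(-2\right) = \left(\left(-1 - -4\right) + 24\right) \left(-2\right) = \left(\left(-1 + 4\right) + 24\right) \left(-2\right) = \left(3 + 24\right) \left(-2\right) = 27 \left(-2\right) = -54$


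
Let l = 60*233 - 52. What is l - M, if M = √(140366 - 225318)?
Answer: 13928 - 2*I*√21238 ≈ 13928.0 - 291.47*I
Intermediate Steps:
M = 2*I*√21238 (M = √(-84952) = 2*I*√21238 ≈ 291.47*I)
l = 13928 (l = 13980 - 52 = 13928)
l - M = 13928 - 2*I*√21238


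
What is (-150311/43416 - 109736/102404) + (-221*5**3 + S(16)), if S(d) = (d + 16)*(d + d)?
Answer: -29571864905071/1111493016 ≈ -26606.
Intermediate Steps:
S(d) = 2*d*(16 + d) (S(d) = (16 + d)*(2*d) = 2*d*(16 + d))
(-150311/43416 - 109736/102404) + (-221*5**3 + S(16)) = (-150311/43416 - 109736/102404) + (-221*5**3 + 2*16*(16 + 16)) = (-150311*1/43416 - 109736*1/102404) + (-221*125 + 2*16*32) = (-150311/43416 - 27434/25601) + (-27625 + 1024) = -5039186455/1111493016 - 26601 = -29571864905071/1111493016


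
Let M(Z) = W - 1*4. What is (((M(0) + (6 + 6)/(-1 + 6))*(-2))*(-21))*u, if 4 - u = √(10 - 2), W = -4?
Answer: -4704/5 + 2352*√2/5 ≈ -275.55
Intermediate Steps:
M(Z) = -8 (M(Z) = -4 - 1*4 = -4 - 4 = -8)
u = 4 - 2*√2 (u = 4 - √(10 - 2) = 4 - √8 = 4 - 2*√2 ≈ 1.1716)
(((M(0) + (6 + 6)/(-1 + 6))*(-2))*(-21))*u = (((-8 + (6 + 6)/(-1 + 6))*(-2))*(-21))*(4 - 2*√2) = (((-8 + 12/5)*(-2))*(-21))*(4 - 2*√2) = (-28/5*(-2)*(-21))*(4 - 2*√2) = ((56/5)*(-21))*(4 - 2*√2) = -1176*(4 - 2*√2)/5 = -4704/5 + 2352*√2/5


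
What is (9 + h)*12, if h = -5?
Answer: 48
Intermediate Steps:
(9 + h)*12 = (9 - 5)*12 = 4*12 = 48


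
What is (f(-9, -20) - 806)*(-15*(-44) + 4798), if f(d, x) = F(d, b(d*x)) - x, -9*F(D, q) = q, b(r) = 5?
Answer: -38637182/9 ≈ -4.2930e+6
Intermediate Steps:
F(D, q) = -q/9
f(d, x) = -5/9 - x (f(d, x) = -⅑*5 - x = -5/9 - x)
(f(-9, -20) - 806)*(-15*(-44) + 4798) = ((-5/9 - 1*(-20)) - 806)*(-15*(-44) + 4798) = ((-5/9 + 20) - 806)*(660 + 4798) = (175/9 - 806)*5458 = -7079/9*5458 = -38637182/9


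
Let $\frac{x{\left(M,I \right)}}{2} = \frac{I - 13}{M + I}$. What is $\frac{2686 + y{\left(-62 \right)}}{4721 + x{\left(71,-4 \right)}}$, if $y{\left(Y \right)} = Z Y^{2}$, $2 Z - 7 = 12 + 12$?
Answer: $\frac{4171956}{316273} \approx 13.191$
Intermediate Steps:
$Z = \frac{31}{2}$ ($Z = \frac{7}{2} + \frac{12 + 12}{2} = \frac{7}{2} + \frac{1}{2} \cdot 24 = \frac{7}{2} + 12 = \frac{31}{2} \approx 15.5$)
$x{\left(M,I \right)} = \frac{2 \left(-13 + I\right)}{I + M}$ ($x{\left(M,I \right)} = 2 \frac{I - 13}{M + I} = 2 \frac{-13 + I}{I + M} = \frac{2 \left(-13 + I\right)}{I + M}$)
$y{\left(Y \right)} = \frac{31 Y^{2}}{2}$
$\frac{2686 + y{\left(-62 \right)}}{4721 + x{\left(71,-4 \right)}} = \frac{2686 + \frac{31 \left(-62\right)^{2}}{2}}{4721 + \frac{2 \left(-13 - 4\right)}{-4 + 71}} = \frac{2686 + \frac{31}{2} \cdot 3844}{4721 + 2 \cdot \frac{1}{67} \left(-17\right)} = \frac{2686 + 59582}{4721 + 2 \cdot \frac{1}{67} \left(-17\right)} = \frac{62268}{4721 - \frac{34}{67}} = \frac{62268}{\frac{316273}{67}} = 62268 \cdot \frac{67}{316273} = \frac{4171956}{316273}$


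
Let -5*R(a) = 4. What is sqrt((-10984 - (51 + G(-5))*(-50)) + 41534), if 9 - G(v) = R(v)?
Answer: sqrt(33590) ≈ 183.28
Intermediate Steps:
R(a) = -4/5 (R(a) = -1/5*4 = -4/5)
G(v) = 49/5 (G(v) = 9 - 1*(-4/5) = 9 + 4/5 = 49/5)
sqrt((-10984 - (51 + G(-5))*(-50)) + 41534) = sqrt((-10984 - (51 + 49/5)*(-50)) + 41534) = sqrt((-10984 - 304*(-50)/5) + 41534) = sqrt((-10984 - 1*(-3040)) + 41534) = sqrt((-10984 + 3040) + 41534) = sqrt(-7944 + 41534) = sqrt(33590)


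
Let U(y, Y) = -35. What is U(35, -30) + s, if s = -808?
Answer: -843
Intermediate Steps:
U(35, -30) + s = -35 - 808 = -843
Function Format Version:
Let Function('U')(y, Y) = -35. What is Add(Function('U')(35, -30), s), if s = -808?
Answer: -843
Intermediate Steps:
Add(Function('U')(35, -30), s) = Add(-35, -808) = -843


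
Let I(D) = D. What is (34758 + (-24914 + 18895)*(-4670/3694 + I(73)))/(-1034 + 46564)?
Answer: -366647699/42046955 ≈ -8.7200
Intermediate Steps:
(34758 + (-24914 + 18895)*(-4670/3694 + I(73)))/(-1034 + 46564) = (34758 + (-24914 + 18895)*(-4670/3694 + 73))/(-1034 + 46564) = (34758 - 6019*(-4670*1/3694 + 73))/45530 = (34758 - 6019*(-2335/1847 + 73))*(1/45530) = (34758 - 6019*132496/1847)*(1/45530) = (34758 - 797493424/1847)*(1/45530) = -733295398/1847*1/45530 = -366647699/42046955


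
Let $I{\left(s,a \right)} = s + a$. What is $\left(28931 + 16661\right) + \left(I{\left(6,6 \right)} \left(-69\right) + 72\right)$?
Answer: $44836$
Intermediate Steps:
$I{\left(s,a \right)} = a + s$
$\left(28931 + 16661\right) + \left(I{\left(6,6 \right)} \left(-69\right) + 72\right) = \left(28931 + 16661\right) + \left(\left(6 + 6\right) \left(-69\right) + 72\right) = 45592 + \left(12 \left(-69\right) + 72\right) = 45592 + \left(-828 + 72\right) = 45592 - 756 = 44836$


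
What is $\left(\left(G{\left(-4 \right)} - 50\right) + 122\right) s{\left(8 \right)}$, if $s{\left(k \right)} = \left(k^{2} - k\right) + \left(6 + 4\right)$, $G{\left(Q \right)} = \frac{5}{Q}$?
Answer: $\frac{9339}{2} \approx 4669.5$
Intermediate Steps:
$s{\left(k \right)} = 10 + k^{2} - k$ ($s{\left(k \right)} = \left(k^{2} - k\right) + 10 = 10 + k^{2} - k$)
$\left(\left(G{\left(-4 \right)} - 50\right) + 122\right) s{\left(8 \right)} = \left(\left(\frac{5}{-4} - 50\right) + 122\right) \left(10 + 8^{2} - 8\right) = \left(\left(5 \left(- \frac{1}{4}\right) - 50\right) + 122\right) \left(10 + 64 - 8\right) = \left(\left(- \frac{5}{4} - 50\right) + 122\right) 66 = \left(- \frac{205}{4} + 122\right) 66 = \frac{283}{4} \cdot 66 = \frac{9339}{2}$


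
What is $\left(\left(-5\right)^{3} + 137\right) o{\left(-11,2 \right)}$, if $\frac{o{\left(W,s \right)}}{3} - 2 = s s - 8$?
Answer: $-72$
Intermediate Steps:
$o{\left(W,s \right)} = -18 + 3 s^{2}$ ($o{\left(W,s \right)} = 6 + 3 \left(s s - 8\right) = 6 + 3 \left(s^{2} - 8\right) = 6 + 3 \left(-8 + s^{2}\right) = 6 + \left(-24 + 3 s^{2}\right) = -18 + 3 s^{2}$)
$\left(\left(-5\right)^{3} + 137\right) o{\left(-11,2 \right)} = \left(\left(-5\right)^{3} + 137\right) \left(-18 + 3 \cdot 2^{2}\right) = \left(-125 + 137\right) \left(-18 + 3 \cdot 4\right) = 12 \left(-18 + 12\right) = 12 \left(-6\right) = -72$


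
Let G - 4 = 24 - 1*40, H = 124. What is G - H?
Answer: -136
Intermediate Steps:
G = -12 (G = 4 + (24 - 1*40) = 4 + (24 - 40) = 4 - 16 = -12)
G - H = -12 - 1*124 = -12 - 124 = -136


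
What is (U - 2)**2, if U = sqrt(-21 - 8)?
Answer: (2 - I*sqrt(29))**2 ≈ -25.0 - 21.541*I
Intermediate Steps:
U = I*sqrt(29) (U = sqrt(-29) = I*sqrt(29) ≈ 5.3852*I)
(U - 2)**2 = (I*sqrt(29) - 2)**2 = (-2 + I*sqrt(29))**2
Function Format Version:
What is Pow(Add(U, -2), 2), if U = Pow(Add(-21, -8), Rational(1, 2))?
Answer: Pow(Add(2, Mul(-1, I, Pow(29, Rational(1, 2)))), 2) ≈ Add(-25.000, Mul(-21.541, I))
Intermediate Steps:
U = Mul(I, Pow(29, Rational(1, 2))) (U = Pow(-29, Rational(1, 2)) = Mul(I, Pow(29, Rational(1, 2))) ≈ Mul(5.3852, I))
Pow(Add(U, -2), 2) = Pow(Add(Mul(I, Pow(29, Rational(1, 2))), -2), 2) = Pow(Add(-2, Mul(I, Pow(29, Rational(1, 2)))), 2)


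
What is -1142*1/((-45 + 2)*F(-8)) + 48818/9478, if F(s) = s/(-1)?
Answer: 986331/116444 ≈ 8.4704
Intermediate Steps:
F(s) = -s (F(s) = s*(-1) = -s)
-1142*1/((-45 + 2)*F(-8)) + 48818/9478 = -1142*1/(8*(-45 + 2)) + 48818/9478 = -1142/(8*(-43)) + 48818*(1/9478) = -1142/(-344) + 3487/677 = -1142*(-1/344) + 3487/677 = 571/172 + 3487/677 = 986331/116444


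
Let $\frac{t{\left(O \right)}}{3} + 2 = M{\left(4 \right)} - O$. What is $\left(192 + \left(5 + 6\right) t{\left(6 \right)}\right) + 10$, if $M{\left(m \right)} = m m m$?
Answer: $2050$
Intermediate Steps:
$M{\left(m \right)} = m^{3}$ ($M{\left(m \right)} = m^{2} m = m^{3}$)
$t{\left(O \right)} = 186 - 3 O$ ($t{\left(O \right)} = -6 + 3 \left(4^{3} - O\right) = -6 + 3 \left(64 - O\right) = -6 - \left(-192 + 3 O\right) = 186 - 3 O$)
$\left(192 + \left(5 + 6\right) t{\left(6 \right)}\right) + 10 = \left(192 + \left(5 + 6\right) \left(186 - 18\right)\right) + 10 = \left(192 + 11 \left(186 - 18\right)\right) + 10 = \left(192 + 11 \cdot 168\right) + 10 = \left(192 + 1848\right) + 10 = 2040 + 10 = 2050$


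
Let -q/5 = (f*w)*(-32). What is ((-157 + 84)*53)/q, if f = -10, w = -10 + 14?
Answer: 3869/6400 ≈ 0.60453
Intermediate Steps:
w = 4
q = -6400 (q = -5*(-10*4)*(-32) = -(-200)*(-32) = -5*1280 = -6400)
((-157 + 84)*53)/q = ((-157 + 84)*53)/(-6400) = -73*53*(-1/6400) = -3869*(-1/6400) = 3869/6400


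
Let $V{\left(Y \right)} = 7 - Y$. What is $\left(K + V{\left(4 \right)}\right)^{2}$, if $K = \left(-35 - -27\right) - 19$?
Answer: $576$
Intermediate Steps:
$K = -27$ ($K = \left(-35 + 27\right) - 19 = -8 - 19 = -27$)
$\left(K + V{\left(4 \right)}\right)^{2} = \left(-27 + \left(7 - 4\right)\right)^{2} = \left(-27 + 3\right)^{2} = \left(-24\right)^{2} = 576$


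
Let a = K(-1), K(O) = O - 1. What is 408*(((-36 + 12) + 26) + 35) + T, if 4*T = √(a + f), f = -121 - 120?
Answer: 15096 + 9*I*√3/4 ≈ 15096.0 + 3.8971*I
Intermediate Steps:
K(O) = -1 + O
a = -2 (a = -1 - 1 = -2)
f = -241
T = 9*I*√3/4 (T = √(-2 - 241)/4 = √(-243)/4 = (9*I*√3)/4 = 9*I*√3/4 ≈ 3.8971*I)
408*(((-36 + 12) + 26) + 35) + T = 408*(((-36 + 12) + 26) + 35) + 9*I*√3/4 = 408*((-24 + 26) + 35) + 9*I*√3/4 = 408*(2 + 35) + 9*I*√3/4 = 408*37 + 9*I*√3/4 = 15096 + 9*I*√3/4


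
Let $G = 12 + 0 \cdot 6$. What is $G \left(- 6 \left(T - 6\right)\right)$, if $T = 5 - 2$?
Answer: $216$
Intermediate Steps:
$G = 12$ ($G = 12 + 0 = 12$)
$T = 3$
$G \left(- 6 \left(T - 6\right)\right) = 12 \left(- 6 \left(3 - 6\right)\right) = 12 \left(\left(-6\right) \left(-3\right)\right) = 12 \cdot 18 = 216$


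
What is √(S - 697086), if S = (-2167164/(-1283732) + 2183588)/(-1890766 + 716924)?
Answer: I*√98931720109928711461204887526/376724634586 ≈ 834.92*I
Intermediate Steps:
S = -700785989395/376724634586 (S = (-2167164*(-1/1283732) + 2183588)/(-1173842) = (541791/320933 + 2183588)*(-1/1173842) = (700785989395/320933)*(-1/1173842) = -700785989395/376724634586 ≈ -1.8602)
√(S - 697086) = √(-700785989395/376724634586 - 697086) = √(-262610169411005791/376724634586) = I*√98931720109928711461204887526/376724634586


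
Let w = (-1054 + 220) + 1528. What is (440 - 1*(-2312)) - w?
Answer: 2058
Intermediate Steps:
w = 694 (w = -834 + 1528 = 694)
(440 - 1*(-2312)) - w = (440 - 1*(-2312)) - 1*694 = (440 + 2312) - 694 = 2752 - 694 = 2058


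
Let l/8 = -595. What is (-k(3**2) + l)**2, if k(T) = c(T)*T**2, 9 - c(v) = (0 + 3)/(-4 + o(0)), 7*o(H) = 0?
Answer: 492795601/16 ≈ 3.0800e+7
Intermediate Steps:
o(H) = 0 (o(H) = (1/7)*0 = 0)
c(v) = 39/4 (c(v) = 9 - (0 + 3)/(-4 + 0) = 9 - 3/(-4) = 9 - 3*(-1)/4 = 9 - 1*(-3/4) = 9 + 3/4 = 39/4)
k(T) = 39*T**2/4
l = -4760 (l = 8*(-595) = -4760)
(-k(3**2) + l)**2 = (-39*(3**2)**2/4 - 4760)**2 = (-39*9**2/4 - 4760)**2 = (-39*81/4 - 4760)**2 = (-1*3159/4 - 4760)**2 = (-3159/4 - 4760)**2 = (-22199/4)**2 = 492795601/16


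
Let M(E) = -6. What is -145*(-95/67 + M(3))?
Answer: 72065/67 ≈ 1075.6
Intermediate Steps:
-145*(-95/67 + M(3)) = -145*(-95/67 - 6) = -145*(-497/67) = 72065/67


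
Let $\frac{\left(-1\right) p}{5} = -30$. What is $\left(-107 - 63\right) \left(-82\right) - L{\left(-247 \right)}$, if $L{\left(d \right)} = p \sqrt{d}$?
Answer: $13940 - 150 i \sqrt{247} \approx 13940.0 - 2357.4 i$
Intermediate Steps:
$p = 150$ ($p = \left(-5\right) \left(-30\right) = 150$)
$L{\left(d \right)} = 150 \sqrt{d}$
$\left(-107 - 63\right) \left(-82\right) - L{\left(-247 \right)} = \left(-107 - 63\right) \left(-82\right) - 150 \sqrt{-247} = \left(-170\right) \left(-82\right) - 150 i \sqrt{247} = 13940 - 150 i \sqrt{247}$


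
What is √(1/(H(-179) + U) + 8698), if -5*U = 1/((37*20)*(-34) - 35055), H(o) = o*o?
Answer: √202358255898018826586337/4823372038 ≈ 93.263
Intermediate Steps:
H(o) = o²
U = 1/301075 (U = -1/(5*((37*20)*(-34) - 35055)) = -1/(5*(740*(-34) - 35055)) = -1/(5*(-25160 - 35055)) = -⅕/(-60215) = -⅕*(-1/60215) = 1/301075 ≈ 3.3214e-6)
√(1/(H(-179) + U) + 8698) = √(1/((-179)² + 1/301075) + 8698) = √(1/(32041 + 1/301075) + 8698) = √(1/(9646744076/301075) + 8698) = √(301075/9646744076 + 8698) = √(83907380274123/9646744076) = √202358255898018826586337/4823372038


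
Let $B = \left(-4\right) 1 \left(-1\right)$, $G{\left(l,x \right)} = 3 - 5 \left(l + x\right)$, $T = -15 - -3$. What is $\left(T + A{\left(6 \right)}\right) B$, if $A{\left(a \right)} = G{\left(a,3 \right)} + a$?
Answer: $-192$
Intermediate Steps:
$T = -12$ ($T = -15 + 3 = -12$)
$G{\left(l,x \right)} = 3 - 5 l - 5 x$ ($G{\left(l,x \right)} = 3 - \left(5 l + 5 x\right) = 3 - 5 l - 5 x$)
$B = 4$ ($B = \left(-4\right) \left(-1\right) = 4$)
$A{\left(a \right)} = -12 - 4 a$ ($A{\left(a \right)} = \left(3 - 5 a - 15\right) + a = \left(-12 - 5 a\right) + a = -12 - 4 a$)
$\left(T + A{\left(6 \right)}\right) B = \left(-12 - 36\right) 4 = \left(-48\right) 4 = -192$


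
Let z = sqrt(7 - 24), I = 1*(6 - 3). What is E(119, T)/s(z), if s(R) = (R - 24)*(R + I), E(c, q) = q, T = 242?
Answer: -10769/7709 + 2541*I*sqrt(17)/7709 ≈ -1.3969 + 1.359*I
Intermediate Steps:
I = 3 (I = 1*3 = 3)
z = I*sqrt(17) (z = sqrt(-17) = I*sqrt(17) ≈ 4.1231*I)
s(R) = (-24 + R)*(3 + R) (s(R) = (R - 24)*(R + 3) = (-24 + R)*(3 + R))
E(119, T)/s(z) = 242/(-72 + (I*sqrt(17))**2 - 21*I*sqrt(17)) = 242/(-72 - 17 - 21*I*sqrt(17)) = 242/(-89 - 21*I*sqrt(17))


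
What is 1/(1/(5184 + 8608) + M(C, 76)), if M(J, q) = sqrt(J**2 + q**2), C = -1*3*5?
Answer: -13792/1141505803263 + 190219264*sqrt(6001)/1141505803263 ≈ 0.012909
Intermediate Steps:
C = -15 (C = -3*5 = -15)
1/(1/(5184 + 8608) + M(C, 76)) = 1/(1/(5184 + 8608) + sqrt((-15)**2 + 76**2)) = 1/(1/13792 + sqrt(225 + 5776)) = 1/(1/13792 + sqrt(6001))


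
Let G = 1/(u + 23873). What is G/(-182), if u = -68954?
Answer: 1/8204742 ≈ 1.2188e-7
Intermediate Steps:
G = -1/45081 (G = 1/(-68954 + 23873) = 1/(-45081) = -1/45081 ≈ -2.2182e-5)
G/(-182) = -1/45081/(-182) = -1/45081*(-1/182) = 1/8204742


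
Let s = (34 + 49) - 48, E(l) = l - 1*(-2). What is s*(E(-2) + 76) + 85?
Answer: 2745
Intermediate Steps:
E(l) = 2 + l (E(l) = l + 2 = 2 + l)
s = 35 (s = 83 - 48 = 35)
s*(E(-2) + 76) + 85 = 35*((2 - 2) + 76) + 85 = 35*(0 + 76) + 85 = 35*76 + 85 = 2660 + 85 = 2745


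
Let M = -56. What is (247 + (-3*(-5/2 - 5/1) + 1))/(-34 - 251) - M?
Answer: 31379/570 ≈ 55.051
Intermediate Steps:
(247 + (-3*(-5/2 - 5/1) + 1))/(-34 - 251) - M = (247 + (-3*(-5/2 - 5/1) + 1))/(-34 - 251) - 1*(-56) = (247 + (-3*(-5*1/2 - 5*1) + 1))/(-285) + 56 = (247 + (-3*(-5/2 - 5) + 1))*(-1/285) + 56 = (247 + (-3*(-15/2) + 1))*(-1/285) + 56 = (247 + (45/2 + 1))*(-1/285) + 56 = (247 + 47/2)*(-1/285) + 56 = (541/2)*(-1/285) + 56 = -541/570 + 56 = 31379/570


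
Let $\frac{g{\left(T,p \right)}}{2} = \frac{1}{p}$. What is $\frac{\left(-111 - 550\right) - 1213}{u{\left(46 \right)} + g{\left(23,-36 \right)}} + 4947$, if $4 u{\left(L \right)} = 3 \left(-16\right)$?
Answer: $\frac{1107231}{217} \approx 5102.4$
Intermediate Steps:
$u{\left(L \right)} = -12$ ($u{\left(L \right)} = \frac{3 \left(-16\right)}{4} = \frac{1}{4} \left(-48\right) = -12$)
$g{\left(T,p \right)} = \frac{2}{p}$
$\frac{\left(-111 - 550\right) - 1213}{u{\left(46 \right)} + g{\left(23,-36 \right)}} + 4947 = \frac{\left(-111 - 550\right) - 1213}{-12 + \frac{2}{-36}} + 4947 = \frac{\left(-111 - 550\right) - 1213}{-12 + 2 \left(- \frac{1}{36}\right)} + 4947 = \frac{-661 - 1213}{-12 - \frac{1}{18}} + 4947 = - \frac{1874}{- \frac{217}{18}} + 4947 = \left(-1874\right) \left(- \frac{18}{217}\right) + 4947 = \frac{33732}{217} + 4947 = \frac{1107231}{217}$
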